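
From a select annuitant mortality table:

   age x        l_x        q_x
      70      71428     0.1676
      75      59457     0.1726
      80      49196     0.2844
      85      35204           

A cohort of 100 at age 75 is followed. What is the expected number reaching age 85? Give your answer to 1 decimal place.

The relevant probability is 35204/59457 = 0.592092.
Expected number = 100 × 0.592092 = 59.2.

59.2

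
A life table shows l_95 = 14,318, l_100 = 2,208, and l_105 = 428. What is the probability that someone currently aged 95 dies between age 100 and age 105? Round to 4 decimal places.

We want 5|5q95 = (l_100 − l_105)/l_95.
This is the probability of reaching 100 but not 105, conditional on being alive at 95: (l_100 − l_105) / l_95.
= (2,208 − 428) / 14,318 = 1,780 / 14,318 = 0.124319.

0.1243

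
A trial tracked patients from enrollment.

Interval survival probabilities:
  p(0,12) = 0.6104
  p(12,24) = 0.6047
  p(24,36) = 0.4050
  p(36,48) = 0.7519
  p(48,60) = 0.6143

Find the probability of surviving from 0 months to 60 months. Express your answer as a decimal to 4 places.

0.0690

Survival from 0 to 60 is the product of surviving each interval: 0.6104 × 0.6047 × 0.4050 × 0.7519 × 0.6143.
= 0.069048.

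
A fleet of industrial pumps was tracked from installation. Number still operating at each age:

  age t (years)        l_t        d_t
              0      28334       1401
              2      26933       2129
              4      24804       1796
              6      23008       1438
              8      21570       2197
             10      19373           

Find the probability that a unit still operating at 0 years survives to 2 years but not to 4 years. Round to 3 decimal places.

This is the probability of reaching 2 but not 4, conditional on being operational at 0: (l_2 − l_4) / l_0.
= (26933 − 24804) / 28334 = 2129 / 28334 = 0.075139.

0.075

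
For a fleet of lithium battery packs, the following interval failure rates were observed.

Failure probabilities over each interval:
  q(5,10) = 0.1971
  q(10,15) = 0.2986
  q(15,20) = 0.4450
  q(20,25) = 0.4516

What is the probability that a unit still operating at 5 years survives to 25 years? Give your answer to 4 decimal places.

0.1714

Chaining the interval survival probabilities: (1 − 0.1971) × (1 − 0.2986) × (1 − 0.4450) × (1 − 0.4516).
= 0.8029 × 0.7014 × 0.5550 × 0.5484 = 0.171403.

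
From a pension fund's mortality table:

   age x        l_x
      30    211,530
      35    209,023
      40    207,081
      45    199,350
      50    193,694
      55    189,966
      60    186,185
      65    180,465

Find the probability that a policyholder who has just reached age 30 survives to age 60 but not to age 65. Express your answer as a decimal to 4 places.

This is the probability of reaching 60 but not 65, conditional on being alive at 30: (l_60 − l_65) / l_30.
= (186,185 − 180,465) / 211,530 = 5,720 / 211,530 = 0.027041.

0.0270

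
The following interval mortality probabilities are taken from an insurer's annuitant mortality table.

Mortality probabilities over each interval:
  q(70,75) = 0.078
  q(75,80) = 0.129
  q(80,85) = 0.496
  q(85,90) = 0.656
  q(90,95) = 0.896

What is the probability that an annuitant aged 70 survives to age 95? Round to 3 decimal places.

0.014

P(survive 70→95) = (1 − 0.078) × (1 − 0.129) × (1 − 0.496) × (1 − 0.656) × (1 − 0.896).
= 0.922 × 0.871 × 0.504 × 0.344 × 0.104 = 0.014480.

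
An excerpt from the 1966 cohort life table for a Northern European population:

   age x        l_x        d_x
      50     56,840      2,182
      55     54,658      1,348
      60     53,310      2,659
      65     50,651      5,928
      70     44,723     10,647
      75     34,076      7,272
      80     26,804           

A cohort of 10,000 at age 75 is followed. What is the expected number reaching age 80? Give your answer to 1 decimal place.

7865.9

The relevant probability is 26,804/34,076 = 0.786595.
Expected number = 10,000 × 0.786595 = 7865.9.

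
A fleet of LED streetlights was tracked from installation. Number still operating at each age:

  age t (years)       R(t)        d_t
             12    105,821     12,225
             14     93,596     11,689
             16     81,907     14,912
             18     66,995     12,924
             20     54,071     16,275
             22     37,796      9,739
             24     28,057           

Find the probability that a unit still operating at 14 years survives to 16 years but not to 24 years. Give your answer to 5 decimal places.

0.57535

This is the probability of reaching 16 but not 24, conditional on being operational at 14: (R(16) − R(24)) / R(14).
= (81,907 − 28,057) / 93,596 = 53,850 / 93,596 = 0.575345.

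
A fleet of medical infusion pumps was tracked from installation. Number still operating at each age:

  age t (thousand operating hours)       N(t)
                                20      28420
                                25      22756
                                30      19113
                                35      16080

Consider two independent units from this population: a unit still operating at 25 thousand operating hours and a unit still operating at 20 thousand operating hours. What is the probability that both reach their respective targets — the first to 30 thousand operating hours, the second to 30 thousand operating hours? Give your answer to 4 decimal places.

0.5649

p₁ = N(30)/N(25) = 19113/22756 = 0.839910; p₂ = N(30)/N(20) = 19113/28420 = 0.672519.
P(both) = p₁ × p₂ = 0.839910 × 0.672519 = 0.564855.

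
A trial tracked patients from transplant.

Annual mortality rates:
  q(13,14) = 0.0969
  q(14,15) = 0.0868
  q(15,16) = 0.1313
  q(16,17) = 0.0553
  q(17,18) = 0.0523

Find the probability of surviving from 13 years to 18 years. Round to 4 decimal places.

The overall survival probability is (1 − 0.0969) × (1 − 0.0868) × (1 − 0.1313) × (1 − 0.0553) × (1 − 0.0523).
= 0.9031 × 0.9132 × 0.8687 × 0.9447 × 0.9477 = 0.641411.

0.6414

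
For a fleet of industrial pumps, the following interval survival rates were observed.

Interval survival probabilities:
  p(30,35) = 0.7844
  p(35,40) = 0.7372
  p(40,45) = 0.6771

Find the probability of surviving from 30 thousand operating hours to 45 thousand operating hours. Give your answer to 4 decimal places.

Chaining the interval survival probabilities: 0.7844 × 0.7372 × 0.6771.
= 0.391540.

0.3915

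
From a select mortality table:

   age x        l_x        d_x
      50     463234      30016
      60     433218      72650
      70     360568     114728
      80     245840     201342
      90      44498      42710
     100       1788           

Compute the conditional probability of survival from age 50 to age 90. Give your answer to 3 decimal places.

We want 40p50 = l_90/l_50.
The conditional survival probability is l_90/l_50 = 44498/463234 = 0.096059.

0.096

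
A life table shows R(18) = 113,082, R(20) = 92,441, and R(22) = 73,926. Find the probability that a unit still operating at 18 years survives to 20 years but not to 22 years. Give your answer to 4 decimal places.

This is the probability of reaching 20 but not 22, conditional on being operational at 18: (R(20) − R(22)) / R(18).
= (92,441 − 73,926) / 113,082 = 18,515 / 113,082 = 0.163731.

0.1637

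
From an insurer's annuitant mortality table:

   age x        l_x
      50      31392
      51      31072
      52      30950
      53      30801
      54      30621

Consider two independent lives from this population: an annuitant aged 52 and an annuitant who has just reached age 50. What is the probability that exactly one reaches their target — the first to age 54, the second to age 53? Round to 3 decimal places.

p₁ = l_54/l_52 = 30621/30950 = 0.989370; p₂ = l_53/l_50 = 30801/31392 = 0.981174.
P(exactly one) = p₁(1−p₂) + (1−p₁)p₂ = 0.018626 + 0.010430 = 0.029056.

0.029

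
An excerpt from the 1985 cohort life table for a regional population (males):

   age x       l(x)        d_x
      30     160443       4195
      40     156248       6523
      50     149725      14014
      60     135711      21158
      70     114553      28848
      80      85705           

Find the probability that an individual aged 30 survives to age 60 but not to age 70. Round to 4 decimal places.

0.1319

This is the probability of reaching 60 but not 70, conditional on being alive at 30: (l(60) − l(70)) / l(30).
= (135711 − 114553) / 160443 = 21158 / 160443 = 0.131872.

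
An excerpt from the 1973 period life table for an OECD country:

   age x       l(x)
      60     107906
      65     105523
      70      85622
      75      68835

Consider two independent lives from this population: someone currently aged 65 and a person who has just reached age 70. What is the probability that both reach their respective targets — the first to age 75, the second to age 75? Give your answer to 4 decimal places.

0.5244

p₁ = l(75)/l(65) = 68835/105523 = 0.652322; p₂ = l(75)/l(70) = 68835/85622 = 0.803941.
P(both) = p₁ × p₂ = 0.652322 × 0.803941 = 0.524428.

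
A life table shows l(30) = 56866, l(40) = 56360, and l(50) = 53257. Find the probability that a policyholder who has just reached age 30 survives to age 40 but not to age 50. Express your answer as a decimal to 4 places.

This is the probability of reaching 40 but not 50, conditional on being alive at 30: (l(40) − l(50)) / l(30).
= (56360 − 53257) / 56866 = 3103 / 56866 = 0.054567.

0.0546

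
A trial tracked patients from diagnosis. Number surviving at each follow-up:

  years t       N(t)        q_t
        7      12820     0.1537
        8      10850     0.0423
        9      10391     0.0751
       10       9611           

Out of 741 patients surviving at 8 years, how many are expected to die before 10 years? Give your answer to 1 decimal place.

84.6

The relevant probability is 1 − 9611/10850 = 0.114194.
Expected number = 741 × 0.114194 = 84.6.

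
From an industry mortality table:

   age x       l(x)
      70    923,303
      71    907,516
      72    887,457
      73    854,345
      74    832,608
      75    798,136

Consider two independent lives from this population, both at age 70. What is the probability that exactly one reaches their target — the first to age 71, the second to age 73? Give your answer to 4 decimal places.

0.0892

p₁ = l(71)/l(70) = 907,516/923,303 = 0.982902; p₂ = l(73)/l(70) = 854,345/923,303 = 0.925314.
P(exactly one) = p₁(1−p₂) + (1−p₁)p₂ = 0.073409 + 0.015821 = 0.089230.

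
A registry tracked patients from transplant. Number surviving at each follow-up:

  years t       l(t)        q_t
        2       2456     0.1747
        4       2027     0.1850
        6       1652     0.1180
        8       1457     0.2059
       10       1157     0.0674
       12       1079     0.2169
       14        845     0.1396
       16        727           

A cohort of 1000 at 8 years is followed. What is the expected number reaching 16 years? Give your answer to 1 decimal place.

The relevant probability is 727/1457 = 0.498970.
Expected number = 1000 × 0.498970 = 499.0.

499.0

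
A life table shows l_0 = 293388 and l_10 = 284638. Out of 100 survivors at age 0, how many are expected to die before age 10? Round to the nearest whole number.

The relevant probability is 1 − 284638/293388 = 0.029824.
Expected number = 100 × 0.029824 = 3.

3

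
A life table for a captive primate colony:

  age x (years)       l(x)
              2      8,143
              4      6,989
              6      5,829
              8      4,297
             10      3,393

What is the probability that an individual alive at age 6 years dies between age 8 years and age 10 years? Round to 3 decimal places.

This is the probability of reaching 8 but not 10, conditional on being alive at 6: (l(8) − l(10)) / l(6).
= (4,297 − 3,393) / 5,829 = 904 / 5,829 = 0.155087.

0.155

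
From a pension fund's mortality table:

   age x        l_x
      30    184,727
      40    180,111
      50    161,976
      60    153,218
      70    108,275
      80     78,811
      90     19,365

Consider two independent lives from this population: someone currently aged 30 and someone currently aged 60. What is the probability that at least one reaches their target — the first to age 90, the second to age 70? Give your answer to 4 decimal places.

0.7374

p₁ = l_90/l_30 = 19,365/184,727 = 0.104830; p₂ = l_70/l_60 = 108,275/153,218 = 0.706673.
P(at least one) = 1 − (1−p₁)(1−p₂) = 1 − 0.895170 × 0.293327 = 0.737422.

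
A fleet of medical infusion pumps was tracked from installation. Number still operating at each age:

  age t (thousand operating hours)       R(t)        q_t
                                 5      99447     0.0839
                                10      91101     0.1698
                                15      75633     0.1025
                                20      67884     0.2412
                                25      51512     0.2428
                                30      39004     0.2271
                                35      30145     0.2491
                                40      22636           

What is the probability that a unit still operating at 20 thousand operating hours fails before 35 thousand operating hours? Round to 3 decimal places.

P(fail before 35 | operational at 20) = 1 − R(35)/R(20) = 1 − 30145/67884 = (37739)/67884 = 0.555934.

0.556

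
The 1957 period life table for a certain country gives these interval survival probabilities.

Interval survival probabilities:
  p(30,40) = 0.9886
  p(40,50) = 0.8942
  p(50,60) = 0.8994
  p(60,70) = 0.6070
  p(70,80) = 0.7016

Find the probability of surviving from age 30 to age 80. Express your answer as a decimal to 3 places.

The overall survival probability is 0.9886 × 0.8942 × 0.8994 × 0.6070 × 0.7016.
= 0.338600.

0.339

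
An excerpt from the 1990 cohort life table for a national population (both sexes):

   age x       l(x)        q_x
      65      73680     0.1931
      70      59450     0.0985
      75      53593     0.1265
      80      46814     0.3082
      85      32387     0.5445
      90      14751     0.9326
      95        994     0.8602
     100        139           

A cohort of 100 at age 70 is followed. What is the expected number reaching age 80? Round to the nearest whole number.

79

The relevant probability is 46814/59450 = 0.787452.
Expected number = 100 × 0.787452 = 79.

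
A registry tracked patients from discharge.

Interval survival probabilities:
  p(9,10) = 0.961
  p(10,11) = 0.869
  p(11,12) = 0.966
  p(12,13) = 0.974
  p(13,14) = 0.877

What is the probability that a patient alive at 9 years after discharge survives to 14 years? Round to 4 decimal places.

The overall survival probability is 0.961 × 0.869 × 0.966 × 0.974 × 0.877.
= 0.689095.

0.6891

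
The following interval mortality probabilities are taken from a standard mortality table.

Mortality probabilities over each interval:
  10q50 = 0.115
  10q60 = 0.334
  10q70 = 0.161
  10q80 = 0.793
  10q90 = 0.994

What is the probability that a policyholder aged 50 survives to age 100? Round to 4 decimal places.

0.0006

The overall survival probability is (1 − 0.115) × (1 − 0.334) × (1 − 0.161) × (1 − 0.793) × (1 − 0.994).
= 0.885 × 0.666 × 0.839 × 0.207 × 0.006 = 0.000614.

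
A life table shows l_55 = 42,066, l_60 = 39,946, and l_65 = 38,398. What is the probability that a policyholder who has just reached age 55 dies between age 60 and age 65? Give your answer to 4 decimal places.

This is the probability of reaching 60 but not 65, conditional on being alive at 55: (l_60 − l_65) / l_55.
= (39,946 − 38,398) / 42,066 = 1,548 / 42,066 = 0.036799.

0.0368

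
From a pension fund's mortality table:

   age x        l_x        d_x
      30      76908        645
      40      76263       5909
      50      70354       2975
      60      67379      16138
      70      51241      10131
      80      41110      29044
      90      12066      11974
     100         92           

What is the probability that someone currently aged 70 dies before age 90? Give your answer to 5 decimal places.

P(die before 90 | alive at 70) = 1 − l_90/l_70 = 1 − 12066/51241 = (39175)/51241 = 0.764525.

0.76452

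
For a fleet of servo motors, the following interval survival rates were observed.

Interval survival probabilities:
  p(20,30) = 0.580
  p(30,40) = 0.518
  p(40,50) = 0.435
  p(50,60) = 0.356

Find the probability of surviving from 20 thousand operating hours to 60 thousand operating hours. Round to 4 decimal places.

0.0465

Survival from 20 to 60 is the product of surviving each interval: 0.580 × 0.518 × 0.435 × 0.356.
= 0.046526.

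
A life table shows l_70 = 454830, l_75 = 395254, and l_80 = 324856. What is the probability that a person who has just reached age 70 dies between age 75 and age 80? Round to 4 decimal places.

0.1548

We want 5|5q70 = (l_75 − l_80)/l_70.
This is the probability of reaching 75 but not 80, conditional on being alive at 70: (l_75 − l_80) / l_70.
= (395254 − 324856) / 454830 = 70398 / 454830 = 0.154779.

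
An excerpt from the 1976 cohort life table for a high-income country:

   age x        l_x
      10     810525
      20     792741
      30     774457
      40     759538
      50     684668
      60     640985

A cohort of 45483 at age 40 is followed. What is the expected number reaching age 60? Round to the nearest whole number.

The relevant probability is 640985/759538 = 0.843914.
Expected number = 45483 × 0.843914 = 38384.

38384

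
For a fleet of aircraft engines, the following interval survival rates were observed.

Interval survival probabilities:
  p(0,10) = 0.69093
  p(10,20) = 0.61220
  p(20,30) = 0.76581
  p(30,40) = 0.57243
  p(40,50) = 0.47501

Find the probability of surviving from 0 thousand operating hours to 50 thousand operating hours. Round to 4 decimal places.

P(survive 0→50) = 0.69093 × 0.61220 × 0.76581 × 0.57243 × 0.47501.
= 0.088079.

0.0881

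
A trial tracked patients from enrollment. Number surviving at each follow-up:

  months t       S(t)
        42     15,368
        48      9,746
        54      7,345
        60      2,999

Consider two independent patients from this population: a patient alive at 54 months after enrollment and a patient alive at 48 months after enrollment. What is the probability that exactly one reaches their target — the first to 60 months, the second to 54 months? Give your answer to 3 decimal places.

0.547

p₁ = S(60)/S(54) = 2,999/7,345 = 0.408305; p₂ = S(54)/S(48) = 7,345/9,746 = 0.753643.
P(exactly one) = p₁(1−p₂) + (1−p₁)p₂ = 0.100589 + 0.445927 = 0.546516.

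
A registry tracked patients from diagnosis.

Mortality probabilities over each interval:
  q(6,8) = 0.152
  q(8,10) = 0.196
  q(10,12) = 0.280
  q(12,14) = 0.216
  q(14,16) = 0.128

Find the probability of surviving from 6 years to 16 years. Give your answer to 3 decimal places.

Chaining the interval survival probabilities: (1 − 0.152) × (1 − 0.196) × (1 − 0.280) × (1 − 0.216) × (1 − 0.128).
= 0.848 × 0.804 × 0.720 × 0.784 × 0.872 = 0.335596.

0.336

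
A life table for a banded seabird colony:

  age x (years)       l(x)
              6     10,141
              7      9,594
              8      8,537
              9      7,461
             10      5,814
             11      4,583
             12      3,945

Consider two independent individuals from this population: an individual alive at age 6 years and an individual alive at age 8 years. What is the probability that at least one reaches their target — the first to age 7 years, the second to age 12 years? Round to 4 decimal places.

0.9710

p₁ = l(7)/l(6) = 9,594/10,141 = 0.946061; p₂ = l(12)/l(8) = 3,945/8,537 = 0.462106.
P(at least one) = 1 − (1−p₁)(1−p₂) = 1 − 0.053939 × 0.537894 = 0.970987.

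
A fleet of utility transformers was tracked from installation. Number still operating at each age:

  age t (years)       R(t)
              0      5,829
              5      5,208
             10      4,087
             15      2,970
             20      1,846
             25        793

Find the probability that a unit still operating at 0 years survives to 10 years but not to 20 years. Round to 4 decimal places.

This is the probability of reaching 10 but not 20, conditional on being operational at 0: (R(10) − R(20)) / R(0).
= (4,087 − 1,846) / 5,829 = 2,241 / 5,829 = 0.384457.

0.3845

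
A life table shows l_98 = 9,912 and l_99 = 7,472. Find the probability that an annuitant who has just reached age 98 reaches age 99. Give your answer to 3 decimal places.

0.754

The conditional survival probability is l_99/l_98 = 7,472/9,912 = 0.753834.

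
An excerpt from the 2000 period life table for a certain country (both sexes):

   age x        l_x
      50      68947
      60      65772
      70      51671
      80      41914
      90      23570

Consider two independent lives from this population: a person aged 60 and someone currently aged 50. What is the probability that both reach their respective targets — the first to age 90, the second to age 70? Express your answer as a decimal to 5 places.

p₁ = l_90/l_60 = 23570/65772 = 0.358359; p₂ = l_70/l_50 = 51671/68947 = 0.749431.
P(both) = p₁ × p₂ = 0.358359 × 0.749431 = 0.268565.

0.26857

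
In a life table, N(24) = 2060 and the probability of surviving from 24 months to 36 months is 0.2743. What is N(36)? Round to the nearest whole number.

N(36) = N(24) × p = 2060 × 0.2743 = 565.

565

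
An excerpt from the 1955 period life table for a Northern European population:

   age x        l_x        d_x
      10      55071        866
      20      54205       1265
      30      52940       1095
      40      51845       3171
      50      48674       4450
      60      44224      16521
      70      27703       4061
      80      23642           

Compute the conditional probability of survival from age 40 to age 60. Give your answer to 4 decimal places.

0.8530

The conditional survival probability is l_60/l_40 = 44224/51845 = 0.853004.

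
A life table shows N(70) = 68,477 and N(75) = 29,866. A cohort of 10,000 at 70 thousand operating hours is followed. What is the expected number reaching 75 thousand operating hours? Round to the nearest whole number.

4361

The relevant probability is 29,866/68,477 = 0.436146.
Expected number = 10,000 × 0.436146 = 4361.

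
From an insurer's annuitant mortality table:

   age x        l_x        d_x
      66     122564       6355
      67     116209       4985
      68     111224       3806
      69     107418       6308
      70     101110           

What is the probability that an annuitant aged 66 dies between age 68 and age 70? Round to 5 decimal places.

0.08252

We want 2|2q66 = (l_68 − l_70)/l_66.
This is the probability of reaching 68 but not 70, conditional on being alive at 66: (l_68 − l_70) / l_66.
= (111224 − 101110) / 122564 = 10114 / 122564 = 0.082520.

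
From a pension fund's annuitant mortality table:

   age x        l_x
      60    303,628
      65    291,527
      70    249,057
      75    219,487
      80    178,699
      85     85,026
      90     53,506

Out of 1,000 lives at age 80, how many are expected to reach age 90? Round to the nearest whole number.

299

The relevant probability is 53,506/178,699 = 0.299420.
Expected number = 1,000 × 0.299420 = 299.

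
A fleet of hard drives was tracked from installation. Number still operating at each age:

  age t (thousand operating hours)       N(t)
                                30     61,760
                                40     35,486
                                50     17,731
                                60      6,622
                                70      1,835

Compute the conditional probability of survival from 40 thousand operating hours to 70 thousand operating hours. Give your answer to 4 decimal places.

The conditional survival probability is N(70)/N(40) = 1,835/35,486 = 0.051711.

0.0517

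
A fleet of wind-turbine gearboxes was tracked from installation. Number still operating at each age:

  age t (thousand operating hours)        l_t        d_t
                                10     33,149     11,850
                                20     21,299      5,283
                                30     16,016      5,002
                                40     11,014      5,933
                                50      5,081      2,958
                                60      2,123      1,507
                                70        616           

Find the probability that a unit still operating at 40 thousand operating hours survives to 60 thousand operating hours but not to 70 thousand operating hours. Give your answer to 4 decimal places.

0.1368

This is the probability of reaching 60 but not 70, conditional on being operational at 40: (l_60 − l_70) / l_40.
= (2,123 − 616) / 11,014 = 1,507 / 11,014 = 0.136826.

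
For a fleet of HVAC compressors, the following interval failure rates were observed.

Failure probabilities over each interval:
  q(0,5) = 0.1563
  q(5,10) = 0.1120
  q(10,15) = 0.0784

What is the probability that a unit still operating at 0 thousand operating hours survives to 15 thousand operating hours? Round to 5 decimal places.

Chaining the interval survival probabilities: (1 − 0.1563) × (1 − 0.1120) × (1 − 0.0784).
= 0.8437 × 0.8880 × 0.9216 = 0.690468.

0.69047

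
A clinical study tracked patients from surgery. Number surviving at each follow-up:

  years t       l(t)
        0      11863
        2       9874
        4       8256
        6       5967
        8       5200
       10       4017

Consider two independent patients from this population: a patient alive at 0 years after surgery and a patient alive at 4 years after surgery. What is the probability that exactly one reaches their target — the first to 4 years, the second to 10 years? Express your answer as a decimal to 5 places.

p₁ = l(4)/l(0) = 8256/11863 = 0.695945; p₂ = l(10)/l(4) = 4017/8256 = 0.486555.
P(exactly one) = p₁(1−p₂) + (1−p₁)p₂ = 0.357329 + 0.147939 = 0.505269.

0.50527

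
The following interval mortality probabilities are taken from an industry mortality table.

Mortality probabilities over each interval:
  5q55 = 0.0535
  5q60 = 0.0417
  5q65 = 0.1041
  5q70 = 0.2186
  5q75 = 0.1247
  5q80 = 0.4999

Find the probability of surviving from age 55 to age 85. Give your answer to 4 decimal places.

0.2780

The overall survival probability is (1 − 0.0535) × (1 − 0.0417) × (1 − 0.1041) × (1 − 0.2186) × (1 − 0.1247) × (1 − 0.4999).
= 0.9465 × 0.9583 × 0.8959 × 0.7814 × 0.8753 × 0.5001 = 0.277951.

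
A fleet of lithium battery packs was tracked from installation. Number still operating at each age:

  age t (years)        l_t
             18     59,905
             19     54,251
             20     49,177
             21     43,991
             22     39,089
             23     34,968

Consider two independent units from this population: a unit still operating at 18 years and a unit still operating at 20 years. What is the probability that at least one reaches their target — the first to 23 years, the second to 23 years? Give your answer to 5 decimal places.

p₁ = l_23/l_18 = 34,968/59,905 = 0.583724; p₂ = l_23/l_20 = 34,968/49,177 = 0.711064.
P(at least one) = 1 − (1−p₁)(1−p₂) = 1 − 0.416276 × 0.288936 = 0.879723.

0.87972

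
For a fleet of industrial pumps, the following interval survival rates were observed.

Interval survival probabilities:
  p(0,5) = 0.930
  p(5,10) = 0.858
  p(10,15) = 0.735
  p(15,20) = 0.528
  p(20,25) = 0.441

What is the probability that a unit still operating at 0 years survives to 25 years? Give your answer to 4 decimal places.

Survival from 0 to 25 is the product of surviving each interval: 0.930 × 0.858 × 0.735 × 0.528 × 0.441.
= 0.136562.

0.1366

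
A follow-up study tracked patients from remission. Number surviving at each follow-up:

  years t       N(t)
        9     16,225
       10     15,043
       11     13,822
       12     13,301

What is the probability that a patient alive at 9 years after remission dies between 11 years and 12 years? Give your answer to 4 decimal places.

0.0321

This is the probability of reaching 11 but not 12, conditional on being alive at 9: (N(11) − N(12)) / N(9).
= (13,822 − 13,301) / 16,225 = 521 / 16,225 = 0.032111.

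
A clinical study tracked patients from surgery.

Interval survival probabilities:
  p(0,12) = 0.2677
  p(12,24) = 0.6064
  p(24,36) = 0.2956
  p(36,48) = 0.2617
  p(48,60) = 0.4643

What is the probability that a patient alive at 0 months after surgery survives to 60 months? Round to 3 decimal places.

P(survive 0→60) = 0.2677 × 0.6064 × 0.2956 × 0.2617 × 0.4643.
= 0.005831.

0.006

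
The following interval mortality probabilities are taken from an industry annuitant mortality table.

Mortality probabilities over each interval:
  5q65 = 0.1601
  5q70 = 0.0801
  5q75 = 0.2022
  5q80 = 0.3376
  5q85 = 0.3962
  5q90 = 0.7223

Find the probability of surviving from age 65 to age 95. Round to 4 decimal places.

0.0685

Survival from 65 to 95 is the product of surviving each interval: (1 − 0.1601) × (1 − 0.0801) × (1 − 0.2022) × (1 − 0.3376) × (1 − 0.3962) × (1 − 0.7223).
= 0.8399 × 0.9199 × 0.7978 × 0.6624 × 0.6038 × 0.2777 = 0.068462.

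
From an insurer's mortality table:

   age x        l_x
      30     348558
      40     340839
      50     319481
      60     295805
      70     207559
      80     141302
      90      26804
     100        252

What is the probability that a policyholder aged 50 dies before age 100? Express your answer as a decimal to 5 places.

P(die before 100 | alive at 50) = 1 − l_100/l_50 = 1 − 252/319481 = (319229)/319481 = 0.999211.

0.99921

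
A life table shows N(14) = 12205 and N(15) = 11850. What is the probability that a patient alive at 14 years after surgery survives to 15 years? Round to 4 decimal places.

0.9709

The conditional survival probability is N(15)/N(14) = 11850/12205 = 0.970914.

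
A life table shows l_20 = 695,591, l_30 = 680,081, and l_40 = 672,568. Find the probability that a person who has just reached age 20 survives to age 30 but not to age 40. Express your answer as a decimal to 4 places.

0.0108

This is the probability of reaching 30 but not 40, conditional on being alive at 20: (l_30 − l_40) / l_20.
= (680,081 − 672,568) / 695,591 = 7,513 / 695,591 = 0.010801.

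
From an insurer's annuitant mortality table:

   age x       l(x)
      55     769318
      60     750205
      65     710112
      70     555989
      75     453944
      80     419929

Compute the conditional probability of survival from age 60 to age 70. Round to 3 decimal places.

The conditional survival probability is l(70)/l(60) = 555989/750205 = 0.741116.

0.741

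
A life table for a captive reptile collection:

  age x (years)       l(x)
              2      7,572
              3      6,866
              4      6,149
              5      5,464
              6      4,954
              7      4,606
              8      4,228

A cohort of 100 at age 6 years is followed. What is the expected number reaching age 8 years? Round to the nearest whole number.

85

The relevant probability is 4,228/4,954 = 0.853452.
Expected number = 100 × 0.853452 = 85.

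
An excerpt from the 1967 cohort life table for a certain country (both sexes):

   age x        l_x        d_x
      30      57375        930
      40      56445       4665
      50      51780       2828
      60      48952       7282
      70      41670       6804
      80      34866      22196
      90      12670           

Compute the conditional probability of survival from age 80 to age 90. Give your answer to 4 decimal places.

0.3634

The conditional survival probability is l_90/l_80 = 12670/34866 = 0.363391.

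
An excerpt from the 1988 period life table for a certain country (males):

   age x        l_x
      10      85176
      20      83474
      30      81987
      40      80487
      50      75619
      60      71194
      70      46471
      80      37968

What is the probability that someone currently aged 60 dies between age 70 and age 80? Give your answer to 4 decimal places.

This is the probability of reaching 70 but not 80, conditional on being alive at 60: (l_70 − l_80) / l_60.
= (46471 − 37968) / 71194 = 8503 / 71194 = 0.119434.

0.1194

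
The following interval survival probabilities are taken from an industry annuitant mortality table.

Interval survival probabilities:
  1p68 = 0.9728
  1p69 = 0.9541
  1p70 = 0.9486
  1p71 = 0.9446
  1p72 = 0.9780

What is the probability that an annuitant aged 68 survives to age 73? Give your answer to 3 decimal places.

0.813

Survival from 68 to 73 is the product of surviving each interval: 0.9728 × 0.9541 × 0.9486 × 0.9446 × 0.9780.
= 0.813369.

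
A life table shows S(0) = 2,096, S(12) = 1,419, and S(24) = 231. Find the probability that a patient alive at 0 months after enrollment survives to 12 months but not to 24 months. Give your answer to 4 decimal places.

This is the probability of reaching 12 but not 24, conditional on being alive at 0: (S(12) − S(24)) / S(0).
= (1,419 − 231) / 2,096 = 1,188 / 2,096 = 0.566794.

0.5668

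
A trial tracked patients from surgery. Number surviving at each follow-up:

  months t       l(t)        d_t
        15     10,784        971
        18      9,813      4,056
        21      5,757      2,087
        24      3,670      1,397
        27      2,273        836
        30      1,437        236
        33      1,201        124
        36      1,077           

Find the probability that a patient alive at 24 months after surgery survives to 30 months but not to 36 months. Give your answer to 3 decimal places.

0.098

This is the probability of reaching 30 but not 36, conditional on being alive at 24: (l(30) − l(36)) / l(24).
= (1,437 − 1,077) / 3,670 = 360 / 3,670 = 0.098093.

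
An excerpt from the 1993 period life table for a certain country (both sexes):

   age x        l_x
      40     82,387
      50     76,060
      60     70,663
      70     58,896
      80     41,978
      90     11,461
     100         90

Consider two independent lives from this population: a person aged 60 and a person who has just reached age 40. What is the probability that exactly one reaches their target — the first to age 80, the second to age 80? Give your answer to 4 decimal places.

0.4982

p₁ = l_80/l_60 = 41,978/70,663 = 0.594059; p₂ = l_80/l_40 = 41,978/82,387 = 0.509522.
P(exactly one) = p₁(1−p₂) + (1−p₁)p₂ = 0.291373 + 0.206836 = 0.498209.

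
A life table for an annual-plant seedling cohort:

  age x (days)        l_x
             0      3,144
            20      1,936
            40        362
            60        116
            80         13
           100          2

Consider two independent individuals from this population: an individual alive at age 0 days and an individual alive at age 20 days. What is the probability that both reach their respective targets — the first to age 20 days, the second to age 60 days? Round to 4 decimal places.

0.0369

p₁ = l_20/l_0 = 1,936/3,144 = 0.615776; p₂ = l_60/l_20 = 116/1,936 = 0.059917.
P(both) = p₁ × p₂ = 0.615776 × 0.059917 = 0.036895.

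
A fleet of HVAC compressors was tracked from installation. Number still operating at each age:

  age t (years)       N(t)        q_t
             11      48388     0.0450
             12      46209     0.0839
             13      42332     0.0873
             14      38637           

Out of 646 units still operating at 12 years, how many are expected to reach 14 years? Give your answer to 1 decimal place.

540.1

The relevant probability is 38637/46209 = 0.836136.
Expected number = 646 × 0.836136 = 540.1.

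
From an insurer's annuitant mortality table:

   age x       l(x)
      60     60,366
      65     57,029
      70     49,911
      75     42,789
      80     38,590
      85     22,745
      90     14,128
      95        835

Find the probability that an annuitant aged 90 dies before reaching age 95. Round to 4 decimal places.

0.9409

P(die before 95 | alive at 90) = 1 − l(95)/l(90) = 1 − 835/14,128 = (13,293)/14,128 = 0.940898.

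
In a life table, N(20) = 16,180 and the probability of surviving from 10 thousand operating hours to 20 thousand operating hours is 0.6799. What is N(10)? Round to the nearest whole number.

N(10) = N(20) / p = 16,180 / 0.6799 = 23798.

23798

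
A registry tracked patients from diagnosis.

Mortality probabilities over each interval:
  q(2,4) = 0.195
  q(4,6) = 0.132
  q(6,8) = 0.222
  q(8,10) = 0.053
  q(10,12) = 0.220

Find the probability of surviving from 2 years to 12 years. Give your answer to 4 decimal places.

0.4016

P(survive 2→12) = (1 − 0.195) × (1 − 0.132) × (1 − 0.222) × (1 − 0.053) × (1 − 0.220).
= 0.805 × 0.868 × 0.778 × 0.947 × 0.780 = 0.401550.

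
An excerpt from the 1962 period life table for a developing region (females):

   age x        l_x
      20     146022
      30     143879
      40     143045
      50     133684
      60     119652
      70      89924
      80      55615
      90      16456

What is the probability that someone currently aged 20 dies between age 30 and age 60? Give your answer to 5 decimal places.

We want 10|30q20 = (l_30 − l_60)/l_20.
This is the probability of reaching 30 but not 60, conditional on being alive at 20: (l_30 − l_60) / l_20.
= (143879 − 119652) / 146022 = 24227 / 146022 = 0.165913.

0.16591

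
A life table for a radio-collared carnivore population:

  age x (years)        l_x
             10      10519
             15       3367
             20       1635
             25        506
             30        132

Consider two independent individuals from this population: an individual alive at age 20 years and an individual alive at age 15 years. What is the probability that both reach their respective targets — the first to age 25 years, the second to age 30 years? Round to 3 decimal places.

0.012

p₁ = l_25/l_20 = 506/1635 = 0.309480; p₂ = l_30/l_15 = 132/3367 = 0.039204.
P(both) = p₁ × p₂ = 0.309480 × 0.039204 = 0.012133.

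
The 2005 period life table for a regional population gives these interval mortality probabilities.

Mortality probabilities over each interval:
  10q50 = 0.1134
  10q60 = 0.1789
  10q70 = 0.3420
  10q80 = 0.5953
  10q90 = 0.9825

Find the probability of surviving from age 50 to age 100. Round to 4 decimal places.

0.0034

50p50 = (1 − 0.1134) × (1 − 0.1789) × (1 − 0.3420) × (1 − 0.5953) × (1 − 0.9825).
= 0.8866 × 0.8211 × 0.6580 × 0.4047 × 0.0175 = 0.003393.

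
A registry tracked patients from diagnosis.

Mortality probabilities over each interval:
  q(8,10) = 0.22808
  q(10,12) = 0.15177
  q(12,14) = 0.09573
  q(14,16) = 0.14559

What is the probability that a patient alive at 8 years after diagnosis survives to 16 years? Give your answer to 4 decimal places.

0.5059

P(survive 8→16) = (1 − 0.22808) × (1 − 0.15177) × (1 − 0.09573) × (1 − 0.14559).
= 0.77192 × 0.84823 × 0.90427 × 0.85441 = 0.505883.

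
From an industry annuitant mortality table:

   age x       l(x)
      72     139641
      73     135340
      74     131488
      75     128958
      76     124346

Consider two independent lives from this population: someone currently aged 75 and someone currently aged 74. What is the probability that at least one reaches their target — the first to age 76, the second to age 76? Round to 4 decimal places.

p₁ = l(76)/l(75) = 124346/128958 = 0.964236; p₂ = l(76)/l(74) = 124346/131488 = 0.945683.
P(at least one) = 1 − (1−p₁)(1−p₂) = 1 − 0.035764 × 0.054317 = 0.998057.

0.9981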